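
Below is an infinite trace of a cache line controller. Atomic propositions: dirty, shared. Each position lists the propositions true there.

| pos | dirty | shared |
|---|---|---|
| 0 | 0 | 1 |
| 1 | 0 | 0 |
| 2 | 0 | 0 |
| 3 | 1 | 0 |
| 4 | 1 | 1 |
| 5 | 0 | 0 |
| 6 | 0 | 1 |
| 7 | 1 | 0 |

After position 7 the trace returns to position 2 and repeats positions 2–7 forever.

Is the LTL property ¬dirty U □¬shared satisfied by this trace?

Does not hold

Walking from position 0: at position 3, □¬shared has not yet held and ¬dirty fails, so ¬dirty U □¬shared is false.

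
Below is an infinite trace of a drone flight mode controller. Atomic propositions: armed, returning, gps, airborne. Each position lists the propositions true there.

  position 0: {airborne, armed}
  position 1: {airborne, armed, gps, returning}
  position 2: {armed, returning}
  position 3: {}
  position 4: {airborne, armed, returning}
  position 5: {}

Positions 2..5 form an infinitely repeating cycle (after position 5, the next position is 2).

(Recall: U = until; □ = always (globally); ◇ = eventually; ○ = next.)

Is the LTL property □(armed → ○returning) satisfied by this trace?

armed → ○returning must hold at every position from 0 onward. It fails at position 2, so □(armed → ○returning) is false.
Positions where armed holds: 0, 1, 2, 4.
Check ○returning at each: 0→ok, 1→ok, 2→fails, 4→fails.

No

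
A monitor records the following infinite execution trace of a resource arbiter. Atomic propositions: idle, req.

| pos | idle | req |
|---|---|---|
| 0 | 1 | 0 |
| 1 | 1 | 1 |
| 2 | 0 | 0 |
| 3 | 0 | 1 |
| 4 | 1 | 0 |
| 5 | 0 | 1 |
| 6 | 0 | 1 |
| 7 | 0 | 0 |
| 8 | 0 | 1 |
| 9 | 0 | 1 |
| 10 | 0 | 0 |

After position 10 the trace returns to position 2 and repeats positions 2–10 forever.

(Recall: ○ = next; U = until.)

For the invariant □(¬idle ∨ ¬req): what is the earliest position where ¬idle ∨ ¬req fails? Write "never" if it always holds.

1

Check ¬idle ∨ ¬req at each position in order: 0 ✓.
At position 1 the labels are {idle, req}, so ¬idle ∨ ¬req is false there. This is the first violation.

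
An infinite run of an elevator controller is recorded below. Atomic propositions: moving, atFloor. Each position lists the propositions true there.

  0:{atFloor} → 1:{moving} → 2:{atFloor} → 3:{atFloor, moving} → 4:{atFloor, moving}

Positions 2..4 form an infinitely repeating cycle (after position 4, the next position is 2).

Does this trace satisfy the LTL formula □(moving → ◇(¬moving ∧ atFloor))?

moving → ◇(¬moving ∧ atFloor) holds at every position 0..4, and those are all positions ever visited, so □(moving → ◇(¬moving ∧ atFloor)) holds.
Positions where moving holds: 1, 3, 4.
Check ◇(¬moving ∧ atFloor) at each: 1→ok, 3→ok, 4→ok.

Yes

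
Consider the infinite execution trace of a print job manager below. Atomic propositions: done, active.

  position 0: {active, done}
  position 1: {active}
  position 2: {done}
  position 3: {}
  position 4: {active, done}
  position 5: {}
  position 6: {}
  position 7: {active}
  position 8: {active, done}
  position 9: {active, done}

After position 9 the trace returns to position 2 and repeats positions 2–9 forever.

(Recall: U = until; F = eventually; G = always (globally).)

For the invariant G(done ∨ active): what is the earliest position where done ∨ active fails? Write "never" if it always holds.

Check done ∨ active at each position in order: 0 ✓, 1 ✓, 2 ✓.
At position 3 the labels are {}, so done ∨ active is false there. This is the first violation.

3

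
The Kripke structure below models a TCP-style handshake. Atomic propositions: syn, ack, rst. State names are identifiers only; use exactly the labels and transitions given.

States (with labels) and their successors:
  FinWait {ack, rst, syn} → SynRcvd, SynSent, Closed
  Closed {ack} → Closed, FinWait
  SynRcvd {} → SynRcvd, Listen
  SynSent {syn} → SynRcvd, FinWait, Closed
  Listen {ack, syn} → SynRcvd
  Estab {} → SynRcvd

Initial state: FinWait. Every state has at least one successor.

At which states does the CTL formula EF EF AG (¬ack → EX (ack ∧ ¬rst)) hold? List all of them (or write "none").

States satisfying EF AG (¬ack → EX (ack ∧ ¬rst)): {FinWait, Closed, SynRcvd, SynSent, Listen, Estab}.
States satisfying EF EF AG (¬ack → EX (ack ∧ ¬rst)): {FinWait, Closed, SynRcvd, SynSent, Listen, Estab}.

{FinWait, Closed, SynRcvd, SynSent, Listen, Estab}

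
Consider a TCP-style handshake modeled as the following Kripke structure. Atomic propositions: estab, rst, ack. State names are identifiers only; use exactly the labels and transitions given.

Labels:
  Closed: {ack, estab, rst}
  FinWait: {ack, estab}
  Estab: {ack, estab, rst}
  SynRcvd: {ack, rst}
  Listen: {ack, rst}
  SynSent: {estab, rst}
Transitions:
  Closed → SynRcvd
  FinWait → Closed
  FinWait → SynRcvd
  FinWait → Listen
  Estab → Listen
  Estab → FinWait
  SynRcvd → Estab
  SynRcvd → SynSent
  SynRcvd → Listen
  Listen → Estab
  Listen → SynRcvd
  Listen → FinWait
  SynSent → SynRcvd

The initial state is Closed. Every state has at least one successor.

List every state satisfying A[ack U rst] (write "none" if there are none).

{Closed, FinWait, Estab, SynRcvd, Listen, SynSent}

States satisfying ack: {Closed, FinWait, Estab, SynRcvd, Listen}.
States satisfying rst: {Closed, Estab, SynRcvd, Listen, SynSent}.
States satisfying A[ack U rst]: {Closed, FinWait, Estab, SynRcvd, Listen, SynSent}.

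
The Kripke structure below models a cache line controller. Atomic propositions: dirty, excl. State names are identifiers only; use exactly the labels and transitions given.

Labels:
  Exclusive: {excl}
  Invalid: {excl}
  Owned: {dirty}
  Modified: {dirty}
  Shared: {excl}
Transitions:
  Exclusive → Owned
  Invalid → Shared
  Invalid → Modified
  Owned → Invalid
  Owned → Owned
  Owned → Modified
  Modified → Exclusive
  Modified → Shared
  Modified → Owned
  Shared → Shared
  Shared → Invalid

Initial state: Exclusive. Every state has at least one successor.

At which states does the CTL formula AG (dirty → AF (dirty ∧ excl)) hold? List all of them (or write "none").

none

States satisfying dirty → AF (dirty ∧ excl): {Exclusive, Invalid, Shared}.
States satisfying AG (dirty → AF (dirty ∧ excl)): ∅.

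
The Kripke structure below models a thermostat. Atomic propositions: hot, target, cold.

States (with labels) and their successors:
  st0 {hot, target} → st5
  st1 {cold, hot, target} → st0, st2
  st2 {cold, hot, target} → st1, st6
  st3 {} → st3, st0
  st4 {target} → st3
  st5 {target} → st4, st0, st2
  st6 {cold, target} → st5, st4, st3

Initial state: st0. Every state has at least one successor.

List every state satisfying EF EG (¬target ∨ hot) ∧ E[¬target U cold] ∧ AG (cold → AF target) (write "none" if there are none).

{st1, st2, st6}

States satisfying EG (¬target ∨ hot): {st1, st2, st3}.
States satisfying EF EG (¬target ∨ hot): {st0, st1, st2, st3, st4, st5, st6}.
States satisfying ¬target: {st3}.
States satisfying cold: {st1, st2, st6}.
States satisfying E[¬target U cold]: {st1, st2, st6}.
States satisfying cold → AF target: {st0, st1, st2, st3, st4, st5, st6}.
States satisfying AG (cold → AF target): {st0, st1, st2, st3, st4, st5, st6}.
States satisfying E[¬target U cold] ∧ AG (cold → AF target): {st1, st2, st6}.
States satisfying EF EG (¬target ∨ hot) ∧ E[¬target U cold] ∧ AG (cold → AF target): {st1, st2, st6}.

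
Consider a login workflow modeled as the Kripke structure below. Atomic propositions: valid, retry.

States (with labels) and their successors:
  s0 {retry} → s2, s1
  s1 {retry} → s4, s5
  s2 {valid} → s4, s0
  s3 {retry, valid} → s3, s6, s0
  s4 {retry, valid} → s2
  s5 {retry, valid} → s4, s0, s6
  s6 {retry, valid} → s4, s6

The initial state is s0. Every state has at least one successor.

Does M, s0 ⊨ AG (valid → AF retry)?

Satisfied

States satisfying valid → AF retry: {s0, s1, s2, s3, s4, s5, s6}.
States satisfying AG (valid → AF retry): {s0, s1, s2, s3, s4, s5, s6}.
Every state reachable from s0 satisfies valid → AF retry.
s0 ∈ Sat(AG (valid → AF retry)).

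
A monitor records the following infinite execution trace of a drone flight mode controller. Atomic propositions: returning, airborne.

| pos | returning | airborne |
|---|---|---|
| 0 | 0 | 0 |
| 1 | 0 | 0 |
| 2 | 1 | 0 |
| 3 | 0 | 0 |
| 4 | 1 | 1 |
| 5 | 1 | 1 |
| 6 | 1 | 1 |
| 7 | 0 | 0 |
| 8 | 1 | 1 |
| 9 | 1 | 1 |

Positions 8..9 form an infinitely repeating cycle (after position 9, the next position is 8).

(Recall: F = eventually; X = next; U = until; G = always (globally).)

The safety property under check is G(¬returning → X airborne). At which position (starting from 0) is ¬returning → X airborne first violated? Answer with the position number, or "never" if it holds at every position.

At position 0 the labels are {} and the next position 1 has {}, so ¬returning → X airborne is false there. This is the first violation.

0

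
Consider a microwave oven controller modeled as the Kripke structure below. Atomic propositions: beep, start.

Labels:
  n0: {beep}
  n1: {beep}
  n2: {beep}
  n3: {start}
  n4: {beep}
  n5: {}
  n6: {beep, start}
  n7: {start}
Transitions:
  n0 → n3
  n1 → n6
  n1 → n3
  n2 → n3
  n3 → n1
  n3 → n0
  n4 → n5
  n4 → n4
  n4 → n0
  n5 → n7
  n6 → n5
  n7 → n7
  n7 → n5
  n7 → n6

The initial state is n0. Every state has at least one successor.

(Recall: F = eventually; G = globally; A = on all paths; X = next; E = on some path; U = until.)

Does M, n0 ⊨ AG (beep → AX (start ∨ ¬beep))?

Yes

States satisfying beep → AX (start ∨ ¬beep): {n0, n1, n2, n3, n5, n6, n7}.
States satisfying AG (beep → AX (start ∨ ¬beep)): {n0, n1, n2, n3, n5, n6, n7}.
Every state reachable from n0 satisfies beep → AX (start ∨ ¬beep).
n0 ∈ Sat(AG (beep → AX (start ∨ ¬beep))).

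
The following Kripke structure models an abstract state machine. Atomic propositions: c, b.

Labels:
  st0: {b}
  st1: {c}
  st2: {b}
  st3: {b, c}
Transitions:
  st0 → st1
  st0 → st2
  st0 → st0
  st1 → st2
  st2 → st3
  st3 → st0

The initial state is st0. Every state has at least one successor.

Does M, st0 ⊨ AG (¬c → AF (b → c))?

No

States satisfying ¬c → AF (b → c): {st1, st2, st3}.
States satisfying AG (¬c → AF (b → c)): ∅.
st0 is reachable from st0 and violates ¬c → AF (b → c), so AG fails at st0.
st0 ∉ Sat(AG (¬c → AF (b → c))).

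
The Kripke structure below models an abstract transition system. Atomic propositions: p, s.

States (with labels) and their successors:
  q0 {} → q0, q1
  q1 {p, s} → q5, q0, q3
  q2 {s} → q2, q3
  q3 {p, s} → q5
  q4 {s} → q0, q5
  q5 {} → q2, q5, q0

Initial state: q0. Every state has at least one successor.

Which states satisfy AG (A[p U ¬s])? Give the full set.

States satisfying A[p U ¬s]: {q0, q1, q3, q5}.
States satisfying AG (A[p U ¬s]): ∅.

none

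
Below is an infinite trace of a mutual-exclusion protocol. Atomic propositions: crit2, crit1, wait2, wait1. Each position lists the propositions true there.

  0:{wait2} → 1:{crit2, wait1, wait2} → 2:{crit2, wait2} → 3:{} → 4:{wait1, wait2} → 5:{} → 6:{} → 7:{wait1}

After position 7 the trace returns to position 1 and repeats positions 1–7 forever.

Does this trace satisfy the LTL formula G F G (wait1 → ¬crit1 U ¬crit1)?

F G (wait1 → ¬crit1 U ¬crit1) holds at every position 0..7, and those are all positions ever visited, so G F G (wait1 → ¬crit1 U ¬crit1) holds.

Yes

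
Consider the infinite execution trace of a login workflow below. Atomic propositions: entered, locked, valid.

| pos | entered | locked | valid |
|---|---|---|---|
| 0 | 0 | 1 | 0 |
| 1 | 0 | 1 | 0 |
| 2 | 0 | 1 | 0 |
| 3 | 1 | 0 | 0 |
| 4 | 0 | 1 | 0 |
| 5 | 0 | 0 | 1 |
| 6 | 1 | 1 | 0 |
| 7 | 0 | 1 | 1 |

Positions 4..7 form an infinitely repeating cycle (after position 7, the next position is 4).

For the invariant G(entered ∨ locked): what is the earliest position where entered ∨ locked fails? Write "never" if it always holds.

Check entered ∨ locked at each position in order: 0 ✓, 1 ✓, 2 ✓, 3 ✓, 4 ✓.
At position 5 the labels are {valid}, so entered ∨ locked is false there. This is the first violation.

5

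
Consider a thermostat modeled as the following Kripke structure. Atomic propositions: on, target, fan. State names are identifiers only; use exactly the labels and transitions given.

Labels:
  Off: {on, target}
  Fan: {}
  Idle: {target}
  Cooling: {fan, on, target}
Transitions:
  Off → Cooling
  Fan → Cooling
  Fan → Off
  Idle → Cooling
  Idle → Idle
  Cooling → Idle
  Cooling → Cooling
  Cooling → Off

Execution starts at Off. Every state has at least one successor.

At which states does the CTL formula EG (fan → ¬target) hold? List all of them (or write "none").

{Idle}

States satisfying fan → ¬target: {Off, Fan, Idle}.
States satisfying EG (fan → ¬target): {Idle}.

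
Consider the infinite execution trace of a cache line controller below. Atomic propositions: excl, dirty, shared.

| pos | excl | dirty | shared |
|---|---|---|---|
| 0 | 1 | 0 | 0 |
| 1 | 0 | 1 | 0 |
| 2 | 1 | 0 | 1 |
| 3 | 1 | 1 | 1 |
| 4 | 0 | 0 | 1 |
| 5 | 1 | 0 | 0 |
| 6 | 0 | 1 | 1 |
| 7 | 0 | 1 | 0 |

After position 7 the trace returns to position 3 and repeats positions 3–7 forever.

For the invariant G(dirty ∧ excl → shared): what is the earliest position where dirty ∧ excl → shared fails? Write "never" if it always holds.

dirty ∧ excl → shared holds at every position 0..7, and those are all the positions the trace ever visits, so the invariant G(dirty ∧ excl → shared) is never violated.

never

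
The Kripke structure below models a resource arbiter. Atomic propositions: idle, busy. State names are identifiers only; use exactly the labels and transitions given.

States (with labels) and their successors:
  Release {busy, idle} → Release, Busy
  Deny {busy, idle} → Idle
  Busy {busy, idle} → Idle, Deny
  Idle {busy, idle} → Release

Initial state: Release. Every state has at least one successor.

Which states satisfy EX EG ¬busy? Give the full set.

States satisfying EG ¬busy: ∅.
States satisfying EX EG ¬busy: ∅.

none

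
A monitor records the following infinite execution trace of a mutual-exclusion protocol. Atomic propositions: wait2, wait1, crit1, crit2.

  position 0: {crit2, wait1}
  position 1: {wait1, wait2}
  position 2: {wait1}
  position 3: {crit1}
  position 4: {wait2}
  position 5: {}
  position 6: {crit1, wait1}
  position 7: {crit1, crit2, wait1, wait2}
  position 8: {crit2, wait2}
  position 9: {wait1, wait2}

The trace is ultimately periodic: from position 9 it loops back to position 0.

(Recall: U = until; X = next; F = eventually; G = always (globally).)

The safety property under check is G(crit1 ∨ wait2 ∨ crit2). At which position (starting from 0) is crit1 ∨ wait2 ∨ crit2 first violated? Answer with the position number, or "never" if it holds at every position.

2

Check crit1 ∨ wait2 ∨ crit2 at each position in order: 0 ✓, 1 ✓.
At position 2 the labels are {wait1}, so crit1 ∨ wait2 ∨ crit2 is false there. This is the first violation.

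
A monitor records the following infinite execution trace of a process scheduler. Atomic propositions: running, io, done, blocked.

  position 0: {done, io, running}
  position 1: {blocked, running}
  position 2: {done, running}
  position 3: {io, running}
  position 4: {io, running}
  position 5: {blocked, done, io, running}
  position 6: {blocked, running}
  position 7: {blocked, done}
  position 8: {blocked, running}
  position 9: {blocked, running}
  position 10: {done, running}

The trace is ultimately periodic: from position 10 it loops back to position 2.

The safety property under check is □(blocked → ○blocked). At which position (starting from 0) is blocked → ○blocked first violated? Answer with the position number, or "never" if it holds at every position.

Check blocked → ○blocked at each position in order: 0 ✓.
At position 1 the labels are {blocked, running} and the next position 2 has {done, running}, so blocked → ○blocked is false there. This is the first violation.

1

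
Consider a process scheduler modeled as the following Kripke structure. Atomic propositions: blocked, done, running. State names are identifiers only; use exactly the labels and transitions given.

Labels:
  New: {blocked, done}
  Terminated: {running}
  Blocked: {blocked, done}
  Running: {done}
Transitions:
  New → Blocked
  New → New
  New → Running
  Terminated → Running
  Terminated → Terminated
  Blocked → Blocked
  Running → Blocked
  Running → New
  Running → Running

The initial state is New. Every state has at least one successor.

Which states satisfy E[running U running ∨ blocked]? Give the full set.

States satisfying running: {Terminated}.
States satisfying running ∨ blocked: {New, Terminated, Blocked}.
States satisfying E[running U running ∨ blocked]: {New, Terminated, Blocked}.

{New, Terminated, Blocked}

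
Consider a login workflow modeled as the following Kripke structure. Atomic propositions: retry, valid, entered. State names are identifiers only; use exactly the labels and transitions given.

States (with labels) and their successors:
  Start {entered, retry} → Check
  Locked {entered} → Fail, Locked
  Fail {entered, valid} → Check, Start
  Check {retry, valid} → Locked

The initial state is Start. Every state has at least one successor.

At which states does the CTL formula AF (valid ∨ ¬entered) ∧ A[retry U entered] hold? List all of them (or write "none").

States satisfying valid ∨ ¬entered: {Fail, Check}.
States satisfying AF (valid ∨ ¬entered): {Start, Fail, Check}.
States satisfying retry: {Start, Check}.
States satisfying entered: {Start, Locked, Fail}.
States satisfying A[retry U entered]: {Start, Locked, Fail, Check}.
States satisfying AF (valid ∨ ¬entered) ∧ A[retry U entered]: {Start, Fail, Check}.

{Start, Fail, Check}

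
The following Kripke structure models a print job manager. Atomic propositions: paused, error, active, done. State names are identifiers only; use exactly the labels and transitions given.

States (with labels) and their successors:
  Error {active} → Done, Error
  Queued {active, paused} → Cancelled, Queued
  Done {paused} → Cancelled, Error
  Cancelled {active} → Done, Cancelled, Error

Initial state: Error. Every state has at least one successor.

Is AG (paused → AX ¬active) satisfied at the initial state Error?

No

States satisfying paused → AX ¬active: {Error, Cancelled}.
States satisfying AG (paused → AX ¬active): ∅.
Done is reachable from Error and violates paused → AX ¬active, so AG fails at Error.
Error ∉ Sat(AG (paused → AX ¬active)).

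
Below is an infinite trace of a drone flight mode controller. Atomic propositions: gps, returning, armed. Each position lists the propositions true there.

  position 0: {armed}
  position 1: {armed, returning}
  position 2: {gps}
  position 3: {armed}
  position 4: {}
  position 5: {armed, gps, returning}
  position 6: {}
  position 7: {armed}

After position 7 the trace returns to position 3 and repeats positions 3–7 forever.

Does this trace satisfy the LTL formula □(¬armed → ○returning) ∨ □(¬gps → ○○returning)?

¬armed → ○returning must hold at every position from 0 onward. It fails at position 2, so □(¬armed → ○returning) is false.
Positions where ¬armed holds: 2, 4, 6.
Check ○returning at each: 2→fails, 4→ok, 6→fails.
¬gps → ○○returning must hold at every position from 0 onward. It fails at position 0, so □(¬gps → ○○returning) is false.
Positions where ¬gps holds: 0, 1, 3, 4, 6, 7.
Check ○○returning at each: 0→fails, 1→fails, 3→ok, 4→fails, 6→fails, 7→fails.
At position 0: □(¬armed → ○returning) is false; □(¬gps → ○○returning) is false; so □(¬armed → ○returning) ∨ □(¬gps → ○○returning) is false.

Does not hold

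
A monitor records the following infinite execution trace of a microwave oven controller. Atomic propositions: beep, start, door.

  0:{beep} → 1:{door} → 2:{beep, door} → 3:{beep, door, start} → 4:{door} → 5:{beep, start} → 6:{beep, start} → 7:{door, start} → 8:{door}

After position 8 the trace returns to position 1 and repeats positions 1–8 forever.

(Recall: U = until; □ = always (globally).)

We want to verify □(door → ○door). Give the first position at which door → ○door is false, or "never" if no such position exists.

Check door → ○door at each position in order: 0 ✓, 1 ✓, 2 ✓, 3 ✓.
At position 4 the labels are {door} and the next position 5 has {beep, start}, so door → ○door is false there. This is the first violation.

4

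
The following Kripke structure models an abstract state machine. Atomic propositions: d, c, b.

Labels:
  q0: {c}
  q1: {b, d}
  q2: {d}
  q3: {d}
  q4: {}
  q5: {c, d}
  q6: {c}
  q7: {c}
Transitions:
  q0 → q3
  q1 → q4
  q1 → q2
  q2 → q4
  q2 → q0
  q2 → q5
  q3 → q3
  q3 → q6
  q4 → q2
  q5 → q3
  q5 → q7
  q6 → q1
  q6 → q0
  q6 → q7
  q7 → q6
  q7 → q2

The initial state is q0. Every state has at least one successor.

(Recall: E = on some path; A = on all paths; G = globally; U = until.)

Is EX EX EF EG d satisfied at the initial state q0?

Satisfied

States satisfying EX EF EG d: {q0, q1, q2, q3, q4, q5, q6, q7}.
States satisfying EX EX EF EG d: {q0, q1, q2, q3, q4, q5, q6, q7}.
q0 ∈ Sat(EX EX EF EG d).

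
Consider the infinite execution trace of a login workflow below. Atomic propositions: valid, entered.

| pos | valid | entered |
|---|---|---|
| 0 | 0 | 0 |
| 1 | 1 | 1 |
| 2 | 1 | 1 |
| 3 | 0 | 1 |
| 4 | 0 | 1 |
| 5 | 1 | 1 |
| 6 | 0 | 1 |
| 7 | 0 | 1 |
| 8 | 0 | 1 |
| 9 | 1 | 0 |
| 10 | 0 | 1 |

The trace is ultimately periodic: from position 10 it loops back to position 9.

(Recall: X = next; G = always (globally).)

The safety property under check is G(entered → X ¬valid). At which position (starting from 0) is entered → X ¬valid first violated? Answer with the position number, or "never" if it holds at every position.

Check entered → X ¬valid at each position in order: 0 ✓.
At position 1 the labels are {entered, valid} and the next position 2 has {entered, valid}, so entered → X ¬valid is false there. This is the first violation.

1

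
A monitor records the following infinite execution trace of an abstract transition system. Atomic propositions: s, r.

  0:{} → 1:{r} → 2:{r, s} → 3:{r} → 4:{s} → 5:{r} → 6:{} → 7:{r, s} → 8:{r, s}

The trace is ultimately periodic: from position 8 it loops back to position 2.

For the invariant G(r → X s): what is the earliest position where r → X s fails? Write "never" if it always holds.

2

Check r → X s at each position in order: 0 ✓, 1 ✓.
At position 2 the labels are {r, s} and the next position 3 has {r}, so r → X s is false there. This is the first violation.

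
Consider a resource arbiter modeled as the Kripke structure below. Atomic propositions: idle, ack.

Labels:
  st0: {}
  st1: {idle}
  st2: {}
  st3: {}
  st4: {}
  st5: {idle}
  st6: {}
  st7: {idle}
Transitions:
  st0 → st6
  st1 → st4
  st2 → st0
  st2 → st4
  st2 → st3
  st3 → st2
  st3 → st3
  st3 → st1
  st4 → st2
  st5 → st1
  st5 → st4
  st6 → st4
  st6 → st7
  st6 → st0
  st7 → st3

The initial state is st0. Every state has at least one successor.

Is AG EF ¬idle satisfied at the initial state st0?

States satisfying EF ¬idle: {st0, st1, st2, st3, st4, st5, st6, st7}.
States satisfying AG EF ¬idle: {st0, st1, st2, st3, st4, st5, st6, st7}.
Every state reachable from st0 satisfies EF ¬idle.
st0 ∈ Sat(AG EF ¬idle).

Satisfied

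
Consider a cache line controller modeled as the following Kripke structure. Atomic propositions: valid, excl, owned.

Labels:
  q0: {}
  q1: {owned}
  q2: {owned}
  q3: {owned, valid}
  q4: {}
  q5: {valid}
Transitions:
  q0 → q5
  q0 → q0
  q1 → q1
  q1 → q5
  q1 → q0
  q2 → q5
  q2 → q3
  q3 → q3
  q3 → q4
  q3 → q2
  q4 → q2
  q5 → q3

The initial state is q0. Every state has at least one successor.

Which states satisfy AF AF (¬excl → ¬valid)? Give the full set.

States satisfying AF (¬excl → ¬valid): {q0, q1, q2, q4}.
States satisfying AF AF (¬excl → ¬valid): {q0, q1, q2, q4}.

{q0, q1, q2, q4}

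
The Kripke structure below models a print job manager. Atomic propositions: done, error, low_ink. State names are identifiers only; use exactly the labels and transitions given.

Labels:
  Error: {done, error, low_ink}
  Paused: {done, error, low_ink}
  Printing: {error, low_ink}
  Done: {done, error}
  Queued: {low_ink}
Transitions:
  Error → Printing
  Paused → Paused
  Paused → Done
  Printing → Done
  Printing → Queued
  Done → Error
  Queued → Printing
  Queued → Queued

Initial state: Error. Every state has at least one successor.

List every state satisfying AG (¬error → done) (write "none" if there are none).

States satisfying ¬error → done: {Error, Paused, Printing, Done}.
States satisfying AG (¬error → done): ∅.

none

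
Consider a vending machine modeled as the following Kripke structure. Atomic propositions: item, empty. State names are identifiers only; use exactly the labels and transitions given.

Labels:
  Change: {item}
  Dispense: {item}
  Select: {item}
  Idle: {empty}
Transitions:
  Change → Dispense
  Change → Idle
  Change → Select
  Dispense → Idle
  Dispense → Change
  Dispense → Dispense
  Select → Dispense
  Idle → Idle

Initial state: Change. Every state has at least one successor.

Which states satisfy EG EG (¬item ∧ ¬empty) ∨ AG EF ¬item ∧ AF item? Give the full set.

States satisfying EG (¬item ∧ ¬empty): ∅.
States satisfying EG EG (¬item ∧ ¬empty): ∅.
States satisfying EF ¬item: {Change, Dispense, Select, Idle}.
States satisfying AG EF ¬item: {Change, Dispense, Select, Idle}.
States satisfying item: {Change, Dispense, Select}.
States satisfying AF item: {Change, Dispense, Select}.
States satisfying AG EF ¬item ∧ AF item: {Change, Dispense, Select}.
States satisfying EG EG (¬item ∧ ¬empty) ∨ AG EF ¬item ∧ AF item: {Change, Dispense, Select}.

{Change, Dispense, Select}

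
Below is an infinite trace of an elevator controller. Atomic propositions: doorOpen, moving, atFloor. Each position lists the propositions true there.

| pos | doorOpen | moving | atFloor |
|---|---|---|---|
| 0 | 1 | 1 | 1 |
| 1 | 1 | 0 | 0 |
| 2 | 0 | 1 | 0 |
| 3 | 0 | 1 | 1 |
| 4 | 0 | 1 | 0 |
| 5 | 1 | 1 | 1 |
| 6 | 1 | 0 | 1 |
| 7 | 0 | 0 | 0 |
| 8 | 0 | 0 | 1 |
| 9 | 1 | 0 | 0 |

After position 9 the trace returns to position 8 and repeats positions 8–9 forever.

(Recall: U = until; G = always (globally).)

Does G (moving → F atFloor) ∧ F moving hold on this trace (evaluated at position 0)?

moving → F atFloor holds at every position 0..9, and those are all positions ever visited, so G (moving → F atFloor) holds.
Positions where moving holds: 0, 2, 3, 4, 5.
Check F atFloor at each: 0→ok, 2→ok, 3→ok, 4→ok, 5→ok.
moving holds at position 0, which is reachable from 0, so F moving holds.
At position 0: G (moving → F atFloor) is true; F moving is true; so G (moving → F atFloor) ∧ F moving is true.

Satisfied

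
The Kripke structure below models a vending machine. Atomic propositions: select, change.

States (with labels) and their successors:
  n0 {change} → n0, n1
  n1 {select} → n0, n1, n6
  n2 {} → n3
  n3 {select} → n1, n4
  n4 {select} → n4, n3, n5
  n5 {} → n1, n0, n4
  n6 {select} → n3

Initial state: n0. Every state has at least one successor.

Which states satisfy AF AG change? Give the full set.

none

States satisfying AG change: ∅.
States satisfying AF AG change: ∅.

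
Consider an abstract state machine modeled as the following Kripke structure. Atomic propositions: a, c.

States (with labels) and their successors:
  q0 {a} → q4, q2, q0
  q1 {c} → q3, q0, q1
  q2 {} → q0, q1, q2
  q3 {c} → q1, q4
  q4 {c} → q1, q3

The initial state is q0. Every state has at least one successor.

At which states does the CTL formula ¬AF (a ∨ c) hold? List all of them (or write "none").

States satisfying a ∨ c: {q0, q1, q3, q4}.
States satisfying AF (a ∨ c): {q0, q1, q3, q4}.
States satisfying ¬AF (a ∨ c): {q2}.

{q2}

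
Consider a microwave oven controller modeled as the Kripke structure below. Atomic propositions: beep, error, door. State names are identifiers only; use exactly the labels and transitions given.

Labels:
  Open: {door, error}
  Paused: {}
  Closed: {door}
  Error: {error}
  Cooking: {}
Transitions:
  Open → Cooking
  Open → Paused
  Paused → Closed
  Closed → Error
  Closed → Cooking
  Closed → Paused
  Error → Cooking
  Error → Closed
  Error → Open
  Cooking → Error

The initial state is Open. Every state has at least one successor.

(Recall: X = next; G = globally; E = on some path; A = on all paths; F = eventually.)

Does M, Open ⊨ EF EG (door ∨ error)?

States satisfying EG (door ∨ error): {Closed, Error}.
States satisfying EF EG (door ∨ error): {Open, Paused, Closed, Error, Cooking}.
Some path from Open reaches a state where EG (door ∨ error) holds.
Open ∈ Sat(EF EG (door ∨ error)).

Satisfied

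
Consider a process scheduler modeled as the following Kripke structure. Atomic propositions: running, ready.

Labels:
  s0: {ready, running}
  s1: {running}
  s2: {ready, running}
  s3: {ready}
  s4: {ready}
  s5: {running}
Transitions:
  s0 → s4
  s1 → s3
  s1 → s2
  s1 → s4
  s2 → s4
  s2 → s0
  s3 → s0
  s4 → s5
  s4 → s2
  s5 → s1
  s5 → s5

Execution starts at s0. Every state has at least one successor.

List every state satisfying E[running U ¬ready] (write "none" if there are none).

{s1, s5}

States satisfying running: {s0, s1, s2, s5}.
States satisfying ¬ready: {s1, s5}.
States satisfying E[running U ¬ready]: {s1, s5}.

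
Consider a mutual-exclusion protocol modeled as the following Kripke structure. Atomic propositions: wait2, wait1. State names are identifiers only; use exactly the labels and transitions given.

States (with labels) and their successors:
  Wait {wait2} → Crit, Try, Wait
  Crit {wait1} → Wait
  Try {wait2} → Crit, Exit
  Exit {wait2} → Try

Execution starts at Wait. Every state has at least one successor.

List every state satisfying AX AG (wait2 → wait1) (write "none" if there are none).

States satisfying AG (wait2 → wait1): ∅.
States satisfying AX AG (wait2 → wait1): ∅.

none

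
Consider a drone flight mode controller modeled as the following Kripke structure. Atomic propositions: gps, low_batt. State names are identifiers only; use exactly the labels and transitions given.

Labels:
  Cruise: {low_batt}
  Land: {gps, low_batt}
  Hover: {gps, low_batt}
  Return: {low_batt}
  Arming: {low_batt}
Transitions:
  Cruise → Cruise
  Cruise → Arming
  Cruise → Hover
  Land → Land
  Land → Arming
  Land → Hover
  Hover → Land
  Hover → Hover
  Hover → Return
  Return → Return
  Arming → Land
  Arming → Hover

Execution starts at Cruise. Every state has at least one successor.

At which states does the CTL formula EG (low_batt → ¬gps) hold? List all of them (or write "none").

{Cruise, Return}

States satisfying low_batt → ¬gps: {Cruise, Return, Arming}.
States satisfying EG (low_batt → ¬gps): {Cruise, Return}.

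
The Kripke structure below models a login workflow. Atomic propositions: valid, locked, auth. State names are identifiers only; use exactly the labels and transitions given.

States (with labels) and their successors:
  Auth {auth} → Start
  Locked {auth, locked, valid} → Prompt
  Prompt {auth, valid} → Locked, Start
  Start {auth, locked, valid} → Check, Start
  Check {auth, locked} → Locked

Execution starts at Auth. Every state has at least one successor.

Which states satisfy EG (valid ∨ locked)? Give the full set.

States satisfying valid ∨ locked: {Locked, Prompt, Start, Check}.
States satisfying EG (valid ∨ locked): {Locked, Prompt, Start, Check}.

{Locked, Prompt, Start, Check}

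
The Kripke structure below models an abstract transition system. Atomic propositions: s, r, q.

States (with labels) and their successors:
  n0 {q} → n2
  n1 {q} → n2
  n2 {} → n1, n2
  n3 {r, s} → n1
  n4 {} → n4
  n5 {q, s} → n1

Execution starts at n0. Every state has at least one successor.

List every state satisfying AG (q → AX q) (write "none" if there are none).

States satisfying q → AX q: {n2, n3, n4, n5}.
States satisfying AG (q → AX q): {n4}.

{n4}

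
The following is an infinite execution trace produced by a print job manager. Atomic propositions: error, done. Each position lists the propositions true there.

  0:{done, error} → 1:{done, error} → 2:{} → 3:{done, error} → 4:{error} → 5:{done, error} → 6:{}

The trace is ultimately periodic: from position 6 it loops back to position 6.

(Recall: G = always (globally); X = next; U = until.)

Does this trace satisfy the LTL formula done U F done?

Walking from position 0: F done first holds at position 0, and done holds at every earlier position along the way, so done U F done holds.

Yes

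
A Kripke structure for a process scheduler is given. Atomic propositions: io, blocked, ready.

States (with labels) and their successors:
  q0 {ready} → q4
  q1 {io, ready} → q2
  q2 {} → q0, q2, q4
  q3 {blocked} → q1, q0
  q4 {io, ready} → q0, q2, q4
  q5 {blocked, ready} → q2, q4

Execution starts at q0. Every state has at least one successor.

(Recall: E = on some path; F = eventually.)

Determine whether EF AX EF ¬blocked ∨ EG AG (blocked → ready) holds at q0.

Satisfied

States satisfying AX EF ¬blocked: {q0, q1, q2, q3, q4, q5}.
States satisfying EF AX EF ¬blocked: {q0, q1, q2, q3, q4, q5}.
States satisfying AG (blocked → ready): {q0, q1, q2, q4, q5}.
States satisfying EG AG (blocked → ready): {q0, q1, q2, q4, q5}.
States satisfying EF AX EF ¬blocked ∨ EG AG (blocked → ready): {q0, q1, q2, q3, q4, q5}.
q0 ∈ Sat(EF AX EF ¬blocked ∨ EG AG (blocked → ready)).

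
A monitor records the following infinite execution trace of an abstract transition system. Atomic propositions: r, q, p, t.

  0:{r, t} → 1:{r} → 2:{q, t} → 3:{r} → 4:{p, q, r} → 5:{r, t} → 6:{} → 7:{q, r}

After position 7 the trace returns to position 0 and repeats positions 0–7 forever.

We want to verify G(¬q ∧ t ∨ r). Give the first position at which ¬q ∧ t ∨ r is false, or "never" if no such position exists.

2

Check ¬q ∧ t ∨ r at each position in order: 0 ✓, 1 ✓.
At position 2 the labels are {q, t}, so ¬q ∧ t ∨ r is false there. This is the first violation.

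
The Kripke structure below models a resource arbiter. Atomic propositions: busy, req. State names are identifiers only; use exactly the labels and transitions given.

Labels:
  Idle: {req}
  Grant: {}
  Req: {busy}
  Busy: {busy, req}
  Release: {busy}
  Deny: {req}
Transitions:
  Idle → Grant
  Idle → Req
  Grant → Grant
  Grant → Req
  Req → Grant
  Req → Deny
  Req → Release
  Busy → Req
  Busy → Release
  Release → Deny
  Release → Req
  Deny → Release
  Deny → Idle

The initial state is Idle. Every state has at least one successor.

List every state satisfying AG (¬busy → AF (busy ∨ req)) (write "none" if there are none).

States satisfying ¬busy → AF (busy ∨ req): {Idle, Req, Busy, Release, Deny}.
States satisfying AG (¬busy → AF (busy ∨ req)): ∅.

none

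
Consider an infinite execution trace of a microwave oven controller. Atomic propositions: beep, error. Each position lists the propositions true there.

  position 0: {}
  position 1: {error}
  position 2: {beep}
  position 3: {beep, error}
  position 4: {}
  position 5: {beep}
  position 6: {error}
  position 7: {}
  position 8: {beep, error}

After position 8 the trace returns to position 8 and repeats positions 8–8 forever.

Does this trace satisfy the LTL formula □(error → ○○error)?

No

error → ○○error must hold at every position from 0 onward. It fails at position 3, so □(error → ○○error) is false.
Positions where error holds: 1, 3, 6, 8.
Check ○○error at each: 1→ok, 3→fails, 6→ok, 8→ok.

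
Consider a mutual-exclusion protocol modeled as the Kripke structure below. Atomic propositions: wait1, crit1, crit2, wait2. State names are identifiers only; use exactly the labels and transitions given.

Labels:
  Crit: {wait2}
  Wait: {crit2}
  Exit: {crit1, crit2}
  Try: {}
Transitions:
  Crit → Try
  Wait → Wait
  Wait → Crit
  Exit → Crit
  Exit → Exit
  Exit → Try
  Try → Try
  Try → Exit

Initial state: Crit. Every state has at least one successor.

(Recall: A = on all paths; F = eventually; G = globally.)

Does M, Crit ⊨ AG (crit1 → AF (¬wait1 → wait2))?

No

States satisfying crit1 → AF (¬wait1 → wait2): {Crit, Wait, Try}.
States satisfying AG (crit1 → AF (¬wait1 → wait2)): ∅.
Exit is reachable from Crit and violates crit1 → AF (¬wait1 → wait2), so AG fails at Crit.
Crit ∉ Sat(AG (crit1 → AF (¬wait1 → wait2))).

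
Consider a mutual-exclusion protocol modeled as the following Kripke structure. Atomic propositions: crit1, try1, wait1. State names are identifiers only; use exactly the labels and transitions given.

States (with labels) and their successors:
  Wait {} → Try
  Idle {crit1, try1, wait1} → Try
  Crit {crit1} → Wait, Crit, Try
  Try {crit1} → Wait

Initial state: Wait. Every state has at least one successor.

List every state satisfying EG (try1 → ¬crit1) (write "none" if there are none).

States satisfying try1 → ¬crit1: {Wait, Crit, Try}.
States satisfying EG (try1 → ¬crit1): {Wait, Crit, Try}.

{Wait, Crit, Try}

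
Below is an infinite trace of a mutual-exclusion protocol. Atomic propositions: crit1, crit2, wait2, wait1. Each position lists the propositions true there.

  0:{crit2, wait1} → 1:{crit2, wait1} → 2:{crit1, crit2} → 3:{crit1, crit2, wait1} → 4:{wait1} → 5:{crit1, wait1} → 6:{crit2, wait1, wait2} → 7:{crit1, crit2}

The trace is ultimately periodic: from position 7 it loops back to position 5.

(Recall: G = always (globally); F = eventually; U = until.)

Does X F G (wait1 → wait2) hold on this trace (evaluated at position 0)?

The position after 0 is 1; F G (wait1 → wait2) is false there.

Does not hold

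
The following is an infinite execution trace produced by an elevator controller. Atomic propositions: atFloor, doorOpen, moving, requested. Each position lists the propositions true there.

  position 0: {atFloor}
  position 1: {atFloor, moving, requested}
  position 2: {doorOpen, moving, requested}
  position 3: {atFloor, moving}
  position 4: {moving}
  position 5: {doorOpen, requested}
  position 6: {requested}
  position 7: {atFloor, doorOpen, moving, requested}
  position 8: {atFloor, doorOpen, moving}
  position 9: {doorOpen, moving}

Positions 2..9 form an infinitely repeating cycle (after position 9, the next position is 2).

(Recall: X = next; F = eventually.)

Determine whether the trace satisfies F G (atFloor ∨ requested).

No

G (atFloor ∨ requested) is false at every position 0..9, so it never becomes true and F G (atFloor ∨ requested) fails.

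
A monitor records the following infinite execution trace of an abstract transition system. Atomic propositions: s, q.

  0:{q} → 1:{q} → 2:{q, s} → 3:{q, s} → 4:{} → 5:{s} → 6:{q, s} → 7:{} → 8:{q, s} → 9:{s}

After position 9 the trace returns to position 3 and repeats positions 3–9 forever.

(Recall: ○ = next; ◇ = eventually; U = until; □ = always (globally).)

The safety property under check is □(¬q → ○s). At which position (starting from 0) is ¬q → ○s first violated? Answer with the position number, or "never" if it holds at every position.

never

¬q → ○s holds at every position 0..9, and those are all the positions the trace ever visits, so the invariant □(¬q → ○s) is never violated.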